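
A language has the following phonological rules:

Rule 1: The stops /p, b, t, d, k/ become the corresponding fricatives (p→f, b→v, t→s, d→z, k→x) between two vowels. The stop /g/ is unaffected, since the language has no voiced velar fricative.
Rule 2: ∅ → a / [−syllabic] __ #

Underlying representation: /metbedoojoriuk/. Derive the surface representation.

metbezoojoriuka

Rule 1 (intervocalic spirantization): /d/ is a stop between vowels /e/ and /o/, so it spirantizes to the fricative [z]. /metbedoojoriuk/ → metbezoojoriuk.
Rule 2 (final a-epenthesis): the form ends in the consonant /k/, so [a] is inserted word-finally. /metbezoojoriuk/ → metbezoojoriuka.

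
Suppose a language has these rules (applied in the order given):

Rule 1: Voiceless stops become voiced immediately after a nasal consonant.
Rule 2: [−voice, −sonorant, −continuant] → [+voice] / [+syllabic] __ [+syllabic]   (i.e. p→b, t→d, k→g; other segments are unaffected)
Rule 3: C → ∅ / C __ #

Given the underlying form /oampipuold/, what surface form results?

oambibuol

Rule 1 (post-nasal voicing): /p/ is a voiceless stop immediately after the nasal /m/, so it voices to [b]. /oampipuold/ → oambipuold.
Rule 2 (intervocalic voicing): /p/ is a voiceless stop between vowels /i/ and /u/, so it voices to [b]. /oambipuold/ → oambibuold.
Rule 3 (final cluster simplification): /d/ is the second consonant of a word-final cluster /ld/, so it deletes. /oambibuold/ → oambibuol.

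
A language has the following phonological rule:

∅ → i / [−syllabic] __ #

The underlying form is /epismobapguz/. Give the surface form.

the form ends in the consonant /z/, so [i] is inserted word-finally.
Surface form: [epismobapguzi].

epismobapguzi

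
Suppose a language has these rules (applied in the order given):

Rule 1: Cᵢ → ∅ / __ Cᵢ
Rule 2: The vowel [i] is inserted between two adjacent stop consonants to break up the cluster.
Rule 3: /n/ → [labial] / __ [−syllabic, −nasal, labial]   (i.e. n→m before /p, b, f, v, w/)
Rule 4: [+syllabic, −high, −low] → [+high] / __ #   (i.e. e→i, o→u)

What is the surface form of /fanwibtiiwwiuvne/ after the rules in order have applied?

famwibitiiwiuvni

Rule 1 (degemination): /ww/ is a geminate; the first /w/ deletes. /fanwibtiiwwiuvne/ → fanwibtiiwiuvne.
Rule 2 (stop-cluster i-epenthesis): /b/ and /t/ form a stop–stop cluster, so [i] is inserted between them. /fanwibtiiwiuvne/ → fanwibitiiwiuvne.
Rule 3 (nasal place assimilation): /n/ precedes the labial consonant /w/, so it assimilates in place to [m]. /fanwibitiiwiuvne/ → famwibitiiwiuvne.
Rule 4 (final vowel raising): /e/ is a mid vowel in word-final position, so it raises to [i]. /famwibitiiwiuvne/ → famwibitiiwiuvni.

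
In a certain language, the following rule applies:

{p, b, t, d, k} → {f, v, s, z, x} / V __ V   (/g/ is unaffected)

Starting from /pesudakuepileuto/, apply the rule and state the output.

/d/ is a stop between vowels /u/ and /a/, so it spirantizes to the fricative [z].
/k/ is a stop between vowels /a/ and /u/, so it spirantizes to the fricative [x].
/p/ is a stop between vowels /e/ and /i/, so it spirantizes to the fricative [f].
/t/ is a stop between vowels /u/ and /o/, so it spirantizes to the fricative [s].
The other instance of /p/ does not occur in the required environment and remains unchanged.
Surface form: [pesuzaxuefileuso].

pesuzaxuefileuso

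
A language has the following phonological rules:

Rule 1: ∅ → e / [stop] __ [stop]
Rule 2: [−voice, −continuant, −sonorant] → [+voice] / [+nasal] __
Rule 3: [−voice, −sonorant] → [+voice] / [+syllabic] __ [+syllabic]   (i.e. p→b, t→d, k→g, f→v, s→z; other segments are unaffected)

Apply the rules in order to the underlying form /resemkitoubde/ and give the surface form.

rezemgidoubede

Rule 1 (stop-cluster e-epenthesis): /b/ and /d/ form a stop–stop cluster, so [e] is inserted between them. /resemkitoubde/ → resemkitoubede.
Rule 2 (post-nasal voicing): /k/ is a voiceless stop immediately after the nasal /m/, so it voices to [g]. /resemkitoubede/ → resemgitoubede.
Rule 3 (intervocalic voicing): /s/ is a voiceless obstruent between vowels /e/ and /e/, so it voices to [z]. /t/ is a voiceless obstruent between vowels /i/ and /o/, so it voices to [d]. /resemgitoubede/ → rezemgidoubede.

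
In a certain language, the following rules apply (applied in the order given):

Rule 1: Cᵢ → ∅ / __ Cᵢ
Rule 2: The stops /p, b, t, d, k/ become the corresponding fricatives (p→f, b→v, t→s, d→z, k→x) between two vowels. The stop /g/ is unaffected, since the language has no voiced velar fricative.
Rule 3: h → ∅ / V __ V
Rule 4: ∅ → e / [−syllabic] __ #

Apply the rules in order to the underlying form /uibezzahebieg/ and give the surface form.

Rule 1 (degemination): /zz/ is a geminate; the first /z/ deletes. /uibezzahebieg/ → uibezahebieg.
Rule 2 (intervocalic spirantization): /b/ is a stop between vowels /i/ and /e/, so it spirantizes to the fricative [v]. /b/ is a stop between vowels /e/ and /i/, so it spirantizes to the fricative [v]. /uibezahebieg/ → uivezahevieg.
Rule 3 (intervocalic h-deletion): /h/ occurs between vowels /a/ and /e/, so it deletes. /uivezahevieg/ → uivezaevieg.
Rule 4 (final e-epenthesis): the form ends in the consonant /g/, so [e] is inserted word-finally. /uivezaevieg/ → uivezaeviege.

uivezaeviege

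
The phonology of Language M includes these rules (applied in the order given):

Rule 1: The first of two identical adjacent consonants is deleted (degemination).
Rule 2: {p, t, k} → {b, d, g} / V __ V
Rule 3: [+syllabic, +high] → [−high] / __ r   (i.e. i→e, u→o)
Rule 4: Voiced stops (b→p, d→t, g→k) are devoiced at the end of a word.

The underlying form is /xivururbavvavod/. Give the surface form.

xivororbavavot

Rule 1 (degemination): /vv/ is a geminate; the first /v/ deletes. /xivururbavvavod/ → xivururbavavod.
Rule 2 (intervocalic voicing): no segment meets the environment; /xivururbavavod/ is unchanged.
Rule 3 (pre-rhotic lowering): /u/ is a high vowel immediately before /r/, so it lowers to [o]. /u/ is a high vowel immediately before /r/, so it lowers to [o]. /xivururbavavod/ → xivororbavavod.
Rule 4 (final devoicing): /d/ is a voiced stop in word-final position, so it devoices to [t]. /xivororbavavod/ → xivororbavavot.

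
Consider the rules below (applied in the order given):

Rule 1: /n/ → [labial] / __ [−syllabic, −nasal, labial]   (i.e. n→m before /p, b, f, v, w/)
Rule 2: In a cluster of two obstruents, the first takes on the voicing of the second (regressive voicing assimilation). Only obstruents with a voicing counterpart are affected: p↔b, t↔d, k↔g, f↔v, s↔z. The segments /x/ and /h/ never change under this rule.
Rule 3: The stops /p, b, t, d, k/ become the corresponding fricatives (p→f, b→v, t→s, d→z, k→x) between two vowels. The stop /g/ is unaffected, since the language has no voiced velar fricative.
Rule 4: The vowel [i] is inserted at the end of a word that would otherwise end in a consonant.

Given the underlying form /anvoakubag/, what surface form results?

Rule 1 (nasal place assimilation): /n/ precedes the labial consonant /v/, so it assimilates in place to [m]. /anvoakubag/ → amvoakubag.
Rule 2 (regressive voicing assimilation): no segment meets the environment; /amvoakubag/ is unchanged.
Rule 3 (intervocalic spirantization): /k/ is a stop between vowels /a/ and /u/, so it spirantizes to the fricative [x]. /b/ is a stop between vowels /u/ and /a/, so it spirantizes to the fricative [v]. /amvoakubag/ → amvoaxuvag.
Rule 4 (final i-epenthesis): the form ends in the consonant /g/, so [i] is inserted word-finally. /amvoaxuvag/ → amvoaxuvagi.

amvoaxuvagi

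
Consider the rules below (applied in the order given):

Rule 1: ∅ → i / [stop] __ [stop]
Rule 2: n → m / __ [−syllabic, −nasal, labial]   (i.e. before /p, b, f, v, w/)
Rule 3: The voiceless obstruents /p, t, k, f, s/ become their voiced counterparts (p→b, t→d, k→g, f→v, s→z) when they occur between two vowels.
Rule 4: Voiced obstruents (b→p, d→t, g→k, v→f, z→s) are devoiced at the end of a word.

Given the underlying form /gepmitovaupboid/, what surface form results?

gepmidovaubiboit

Rule 1 (stop-cluster i-epenthesis): /p/ and /b/ form a stop–stop cluster, so [i] is inserted between them. /gepmitovaupboid/ → gepmitovaupiboid.
Rule 2 (nasal place assimilation): no segment meets the environment; /gepmitovaupiboid/ is unchanged.
Rule 3 (intervocalic voicing): /t/ is a voiceless obstruent between vowels /i/ and /o/, so it voices to [d]. /p/ is a voiceless obstruent between vowels /u/ and /i/, so it voices to [b]. /gepmitovaupiboid/ → gepmidovaubiboid.
Rule 4 (final devoicing): /d/ is a voiced obstruent in word-final position, so it devoices to [t]. /gepmidovaubiboid/ → gepmidovaubiboit.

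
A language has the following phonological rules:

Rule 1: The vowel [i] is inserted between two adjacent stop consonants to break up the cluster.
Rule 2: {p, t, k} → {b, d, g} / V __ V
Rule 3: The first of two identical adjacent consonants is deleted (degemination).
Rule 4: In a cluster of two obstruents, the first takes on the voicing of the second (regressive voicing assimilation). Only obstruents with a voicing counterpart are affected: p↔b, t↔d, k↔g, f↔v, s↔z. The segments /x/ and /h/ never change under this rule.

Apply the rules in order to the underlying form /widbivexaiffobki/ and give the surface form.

widibivexaifobigi

Rule 1 (stop-cluster i-epenthesis): /d/ and /b/ form a stop–stop cluster, so [i] is inserted between them. /b/ and /k/ form a stop–stop cluster, so [i] is inserted between them. /widbivexaiffobki/ → widibivexaiffobiki.
Rule 2 (intervocalic voicing): /k/ is a voiceless stop between vowels /i/ and /i/, so it voices to [g]. /widibivexaiffobiki/ → widibivexaiffobigi.
Rule 3 (degemination): /ff/ is a geminate; the first /f/ deletes. /widibivexaiffobigi/ → widibivexaifobigi.
Rule 4 (regressive voicing assimilation): no segment meets the environment; /widibivexaifobigi/ is unchanged.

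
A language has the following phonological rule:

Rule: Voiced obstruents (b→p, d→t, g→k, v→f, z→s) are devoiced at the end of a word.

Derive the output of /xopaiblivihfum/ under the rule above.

xopaiblivihfum

No segment of /xopaiblivihfum/ meets the structural description of the rule, so the form surfaces unchanged.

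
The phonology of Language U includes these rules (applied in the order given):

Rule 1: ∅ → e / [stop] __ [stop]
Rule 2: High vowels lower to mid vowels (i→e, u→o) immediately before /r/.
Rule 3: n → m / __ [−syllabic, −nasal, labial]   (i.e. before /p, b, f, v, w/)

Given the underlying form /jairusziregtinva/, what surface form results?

Rule 1 (stop-cluster e-epenthesis): /g/ and /t/ form a stop–stop cluster, so [e] is inserted between them. /jairusziregtinva/ → jairusziregetinva.
Rule 2 (pre-rhotic lowering): /i/ is a high vowel immediately before /r/, so it lowers to [e]. /i/ is a high vowel immediately before /r/, so it lowers to [e]. /jairusziregetinva/ → jaeruszeregetinva.
Rule 3 (nasal place assimilation): /n/ precedes the labial consonant /v/, so it assimilates in place to [m]. /jaeruszeregetinva/ → jaeruszeregetimva.

jaeruszeregetimva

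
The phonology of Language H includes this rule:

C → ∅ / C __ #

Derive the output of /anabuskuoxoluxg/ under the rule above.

anabuskuoxolux

/g/ is the second consonant of a word-final cluster /xg/, so it deletes.
Surface form: [anabuskuoxolux].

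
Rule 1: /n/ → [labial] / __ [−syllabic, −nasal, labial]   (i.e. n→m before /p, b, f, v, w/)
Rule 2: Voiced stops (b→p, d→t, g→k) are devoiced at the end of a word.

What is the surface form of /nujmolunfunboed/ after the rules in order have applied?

Rule 1 (nasal place assimilation): /n/ precedes the labial consonant /f/, so it assimilates in place to [m]. /n/ precedes the labial consonant /b/, so it assimilates in place to [m]. /nujmolunfunboed/ → nujmolumfumboed.
Rule 2 (final devoicing): /d/ is a voiced stop in word-final position, so it devoices to [t]. /nujmolumfumboed/ → nujmolumfumboet.

nujmolumfumboet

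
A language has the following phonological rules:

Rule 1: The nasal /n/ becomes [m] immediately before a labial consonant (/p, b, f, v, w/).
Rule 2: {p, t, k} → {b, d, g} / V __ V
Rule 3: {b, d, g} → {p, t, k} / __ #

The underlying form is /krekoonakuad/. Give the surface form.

Rule 1 (nasal place assimilation): no segment meets the environment; /krekoonakuad/ is unchanged.
Rule 2 (intervocalic voicing): /k/ is a voiceless stop between vowels /e/ and /o/, so it voices to [g]. /k/ is a voiceless stop between vowels /a/ and /u/, so it voices to [g]. /krekoonakuad/ → kregoonaguad.
Rule 3 (final devoicing): /d/ is a voiced stop in word-final position, so it devoices to [t]. /kregoonaguad/ → kregoonaguat.

kregoonaguat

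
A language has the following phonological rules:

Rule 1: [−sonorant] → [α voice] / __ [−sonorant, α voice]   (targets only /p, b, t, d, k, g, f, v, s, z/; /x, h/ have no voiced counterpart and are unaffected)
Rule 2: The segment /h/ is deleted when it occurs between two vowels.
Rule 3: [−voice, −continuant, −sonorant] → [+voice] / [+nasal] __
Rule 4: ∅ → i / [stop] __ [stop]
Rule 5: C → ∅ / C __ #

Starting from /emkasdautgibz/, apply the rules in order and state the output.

Rule 1 (regressive voicing assimilation): /s/ precedes the voiced obstruent /d/, so it voices to [z] by assimilation. /t/ precedes the voiced obstruent /g/, so it voices to [d] by assimilation. /emkasdautgibz/ → emkazdaudgibz.
Rule 2 (intervocalic h-deletion): no segment meets the environment; /emkazdaudgibz/ is unchanged.
Rule 3 (post-nasal voicing): /k/ is a voiceless stop immediately after the nasal /m/, so it voices to [g]. /emkazdaudgibz/ → emgazdaudgibz.
Rule 4 (stop-cluster i-epenthesis): /d/ and /g/ form a stop–stop cluster, so [i] is inserted between them. /emgazdaudgibz/ → emgazdaudigibz.
Rule 5 (final cluster simplification): /z/ is the second consonant of a word-final cluster /bz/, so it deletes. /emgazdaudigibz/ → emgazdaudigib.

emgazdaudigib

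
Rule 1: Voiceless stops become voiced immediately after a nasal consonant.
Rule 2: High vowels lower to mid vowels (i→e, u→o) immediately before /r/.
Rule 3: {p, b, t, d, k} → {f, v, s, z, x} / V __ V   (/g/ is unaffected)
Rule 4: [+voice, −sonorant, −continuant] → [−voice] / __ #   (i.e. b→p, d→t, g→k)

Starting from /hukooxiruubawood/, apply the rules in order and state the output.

huxooxeruuvawoot

Rule 1 (post-nasal voicing): no segment meets the environment; /hukooxiruubawood/ is unchanged.
Rule 2 (pre-rhotic lowering): /i/ is a high vowel immediately before /r/, so it lowers to [e]. /hukooxiruubawood/ → hukooxeruubawood.
Rule 3 (intervocalic spirantization): /k/ is a stop between vowels /u/ and /o/, so it spirantizes to the fricative [x]. /b/ is a stop between vowels /u/ and /a/, so it spirantizes to the fricative [v]. /hukooxeruubawood/ → huxooxeruuvawood.
Rule 4 (final devoicing): /d/ is a voiced stop in word-final position, so it devoices to [t]. /huxooxeruuvawood/ → huxooxeruuvawoot.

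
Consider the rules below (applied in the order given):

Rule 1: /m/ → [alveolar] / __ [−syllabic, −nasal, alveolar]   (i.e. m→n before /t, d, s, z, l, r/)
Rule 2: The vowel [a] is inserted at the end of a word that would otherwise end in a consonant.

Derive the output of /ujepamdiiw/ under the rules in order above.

Rule 1 (nasal place assimilation): /m/ precedes the alveolar consonant /d/, so it assimilates in place to [n]. /ujepamdiiw/ → ujepandiiw.
Rule 2 (final a-epenthesis): the form ends in the consonant /w/, so [a] is inserted word-finally. /ujepandiiw/ → ujepandiiwa.

ujepandiiwa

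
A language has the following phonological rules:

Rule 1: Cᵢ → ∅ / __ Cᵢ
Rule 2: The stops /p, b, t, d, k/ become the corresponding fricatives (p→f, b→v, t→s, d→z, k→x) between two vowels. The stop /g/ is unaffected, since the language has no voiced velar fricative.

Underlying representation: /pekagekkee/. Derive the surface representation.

Rule 1 (degemination): /kk/ is a geminate; the first /k/ deletes. /pekagekkee/ → pekagekee.
Rule 2 (intervocalic spirantization): /k/ is a stop between vowels /e/ and /a/, so it spirantizes to the fricative [x]. /k/ is a stop between vowels /e/ and /e/, so it spirantizes to the fricative [x]. /pekagekee/ → pexagexee.

pexagexee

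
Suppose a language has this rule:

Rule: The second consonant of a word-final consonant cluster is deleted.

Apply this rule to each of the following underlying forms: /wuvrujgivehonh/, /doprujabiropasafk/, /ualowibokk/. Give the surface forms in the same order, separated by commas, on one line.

wuvrujgivehon, doprujabiropasaf, ualowibok

/wuvrujgivehonh/: /h/ is the second consonant of a word-final cluster /nh/, so it deletes. → [wuvrujgivehon].
/doprujabiropasafk/: /k/ is the second consonant of a word-final cluster /fk/, so it deletes. → [doprujabiropasaf].
/ualowibokk/: /k/ is the second consonant of a word-final cluster /kk/, so it deletes. → [ualowibok].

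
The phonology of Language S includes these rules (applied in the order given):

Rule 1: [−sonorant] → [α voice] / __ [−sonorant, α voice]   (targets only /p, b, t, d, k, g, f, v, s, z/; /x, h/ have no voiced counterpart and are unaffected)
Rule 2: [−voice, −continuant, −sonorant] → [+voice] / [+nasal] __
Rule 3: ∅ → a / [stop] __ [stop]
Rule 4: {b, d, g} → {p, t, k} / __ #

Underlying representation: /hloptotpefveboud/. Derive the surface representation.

hlopatotapevvebout

Rule 1 (regressive voicing assimilation): /f/ precedes the voiced obstruent /v/, so it voices to [v] by assimilation. /hloptotpefveboud/ → hloptotpevveboud.
Rule 2 (post-nasal voicing): no segment meets the environment; /hloptotpevveboud/ is unchanged.
Rule 3 (stop-cluster a-epenthesis): /p/ and /t/ form a stop–stop cluster, so [a] is inserted between them. /t/ and /p/ form a stop–stop cluster, so [a] is inserted between them. /hloptotpevveboud/ → hlopatotapevveboud.
Rule 4 (final devoicing): /d/ is a voiced stop in word-final position, so it devoices to [t]. /hlopatotapevveboud/ → hlopatotapevvebout.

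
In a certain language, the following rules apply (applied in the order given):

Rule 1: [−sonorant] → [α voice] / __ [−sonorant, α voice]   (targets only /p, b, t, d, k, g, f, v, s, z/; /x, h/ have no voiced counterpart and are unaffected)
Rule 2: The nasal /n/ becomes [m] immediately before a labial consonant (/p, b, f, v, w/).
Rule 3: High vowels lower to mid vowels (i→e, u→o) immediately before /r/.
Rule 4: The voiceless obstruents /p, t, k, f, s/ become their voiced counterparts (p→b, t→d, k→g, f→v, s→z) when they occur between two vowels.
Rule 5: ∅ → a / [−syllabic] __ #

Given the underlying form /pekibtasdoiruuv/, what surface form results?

pegiptazdoeruuva

Rule 1 (regressive voicing assimilation): /b/ precedes the voiceless obstruent /t/, so it devoices to [p] by assimilation. /s/ precedes the voiced obstruent /d/, so it voices to [z] by assimilation. /pekibtasdoiruuv/ → pekiptazdoiruuv.
Rule 2 (nasal place assimilation): no segment meets the environment; /pekiptazdoiruuv/ is unchanged.
Rule 3 (pre-rhotic lowering): /i/ is a high vowel immediately before /r/, so it lowers to [e]. /pekiptazdoiruuv/ → pekiptazdoeruuv.
Rule 4 (intervocalic voicing): /k/ is a voiceless obstruent between vowels /e/ and /i/, so it voices to [g]. /pekiptazdoeruuv/ → pegiptazdoeruuv.
Rule 5 (final a-epenthesis): the form ends in the consonant /v/, so [a] is inserted word-finally. /pegiptazdoeruuv/ → pegiptazdoeruuva.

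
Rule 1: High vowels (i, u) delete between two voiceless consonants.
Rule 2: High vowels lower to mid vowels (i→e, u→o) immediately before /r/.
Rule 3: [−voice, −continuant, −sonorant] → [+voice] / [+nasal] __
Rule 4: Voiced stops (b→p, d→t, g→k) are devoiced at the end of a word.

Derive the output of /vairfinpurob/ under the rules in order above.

vaerfinborop

Rule 1 (high vowel syncope): no segment meets the environment; /vairfinpurob/ is unchanged.
Rule 2 (pre-rhotic lowering): /i/ is a high vowel immediately before /r/, so it lowers to [e]. /u/ is a high vowel immediately before /r/, so it lowers to [o]. /vairfinpurob/ → vaerfinporob.
Rule 3 (post-nasal voicing): /p/ is a voiceless stop immediately after the nasal /n/, so it voices to [b]. /vaerfinporob/ → vaerfinborob.
Rule 4 (final devoicing): /b/ is a voiced stop in word-final position, so it devoices to [p]. /vaerfinborob/ → vaerfinborop.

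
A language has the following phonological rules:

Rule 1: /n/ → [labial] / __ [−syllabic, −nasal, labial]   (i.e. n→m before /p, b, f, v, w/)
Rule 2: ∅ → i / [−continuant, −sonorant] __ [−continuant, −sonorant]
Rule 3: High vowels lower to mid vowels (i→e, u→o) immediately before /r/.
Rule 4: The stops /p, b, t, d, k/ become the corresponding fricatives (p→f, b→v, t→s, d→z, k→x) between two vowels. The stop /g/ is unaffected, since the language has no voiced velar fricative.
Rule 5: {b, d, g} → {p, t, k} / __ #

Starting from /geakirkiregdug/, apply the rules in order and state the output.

geaxerkeregizuk

Rule 1 (nasal place assimilation): no segment meets the environment; /geakirkiregdug/ is unchanged.
Rule 2 (stop-cluster i-epenthesis): /g/ and /d/ form a stop–stop cluster, so [i] is inserted between them. /geakirkiregdug/ → geakirkiregidug.
Rule 3 (pre-rhotic lowering): /i/ is a high vowel immediately before /r/, so it lowers to [e]. /i/ is a high vowel immediately before /r/, so it lowers to [e]. /geakirkiregidug/ → geakerkeregidug.
Rule 4 (intervocalic spirantization): /k/ is a stop between vowels /a/ and /e/, so it spirantizes to the fricative [x]. /d/ is a stop between vowels /i/ and /u/, so it spirantizes to the fricative [z]. /geakerkeregidug/ → geaxerkeregizug.
Rule 5 (final devoicing): /g/ is a voiced stop in word-final position, so it devoices to [k]. /geaxerkeregizug/ → geaxerkeregizuk.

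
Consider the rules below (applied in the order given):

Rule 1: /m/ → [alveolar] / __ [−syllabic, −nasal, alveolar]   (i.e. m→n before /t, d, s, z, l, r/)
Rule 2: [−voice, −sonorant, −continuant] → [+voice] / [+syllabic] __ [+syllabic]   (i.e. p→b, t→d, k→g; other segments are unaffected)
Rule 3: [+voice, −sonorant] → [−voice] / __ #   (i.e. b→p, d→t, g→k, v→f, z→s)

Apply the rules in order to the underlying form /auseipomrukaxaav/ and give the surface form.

auseibonrugaxaaf

Rule 1 (nasal place assimilation): /m/ precedes the alveolar consonant /r/, so it assimilates in place to [n]. /auseipomrukaxaav/ → auseiponrukaxaav.
Rule 2 (intervocalic voicing): /p/ is a voiceless stop between vowels /i/ and /o/, so it voices to [b]. /k/ is a voiceless stop between vowels /u/ and /a/, so it voices to [g]. /auseiponrukaxaav/ → auseibonrugaxaav.
Rule 3 (final devoicing): /v/ is a voiced obstruent in word-final position, so it devoices to [f]. /auseibonrugaxaav/ → auseibonrugaxaaf.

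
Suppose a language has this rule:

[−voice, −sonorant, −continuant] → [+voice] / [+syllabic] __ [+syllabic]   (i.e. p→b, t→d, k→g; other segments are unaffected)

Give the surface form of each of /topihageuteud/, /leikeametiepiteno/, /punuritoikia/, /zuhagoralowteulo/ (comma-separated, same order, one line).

tobihageudeud, leigeamediebideno, punuridoigia, zuhagoralowteulo

/topihageuteud/: /p/ is a voiceless stop between vowels /o/ and /i/, so it voices to [b]. /t/ is a voiceless stop between vowels /u/ and /e/, so it voices to [d]. → [tobihageudeud].
/leikeametiepiteno/: /k/ is a voiceless stop between vowels /i/ and /e/, so it voices to [g]. /t/ is a voiceless stop between vowels /e/ and /i/, so it voices to [d]. /p/ is a voiceless stop between vowels /e/ and /i/, so it voices to [b]. /t/ is a voiceless stop between vowels /i/ and /e/, so it voices to [d]. → [leigeamediebideno].
/punuritoikia/: /t/ is a voiceless stop between vowels /i/ and /o/, so it voices to [d]. /k/ is a voiceless stop between vowels /i/ and /i/, so it voices to [g]. → [punuridoigia].
/zuhagoralowteulo/: the rule's environment is not met; surfaces unchanged as [zuhagoralowteulo].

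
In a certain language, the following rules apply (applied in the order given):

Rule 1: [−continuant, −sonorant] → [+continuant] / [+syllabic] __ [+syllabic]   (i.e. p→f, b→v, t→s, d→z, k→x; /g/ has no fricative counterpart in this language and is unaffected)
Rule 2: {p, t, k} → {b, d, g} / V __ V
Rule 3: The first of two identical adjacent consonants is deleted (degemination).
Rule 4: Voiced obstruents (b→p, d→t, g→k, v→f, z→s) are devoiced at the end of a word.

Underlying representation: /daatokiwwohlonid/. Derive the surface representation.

daasoxiwohlonit

Rule 1 (intervocalic spirantization): /t/ is a stop between vowels /a/ and /o/, so it spirantizes to the fricative [s]. /k/ is a stop between vowels /o/ and /i/, so it spirantizes to the fricative [x]. /daatokiwwohlonid/ → daasoxiwwohlonid.
Rule 2 (intervocalic voicing): no segment meets the environment; /daasoxiwwohlonid/ is unchanged.
Rule 3 (degemination): /ww/ is a geminate; the first /w/ deletes. /daasoxiwwohlonid/ → daasoxiwohlonid.
Rule 4 (final devoicing): /d/ is a voiced obstruent in word-final position, so it devoices to [t]. /daasoxiwohlonid/ → daasoxiwohlonit.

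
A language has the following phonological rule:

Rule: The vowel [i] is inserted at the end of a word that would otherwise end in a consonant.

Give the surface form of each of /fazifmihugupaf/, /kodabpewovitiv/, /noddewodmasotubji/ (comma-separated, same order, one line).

/fazifmihugupaf/: the form ends in the consonant /f/, so [i] is inserted word-finally. → [fazifmihugupafi].
/kodabpewovitiv/: the form ends in the consonant /v/, so [i] is inserted word-finally. → [kodabpewovitivi].
/noddewodmasotubji/: the rule's environment is not met; surfaces unchanged as [noddewodmasotubji].

fazifmihugupafi, kodabpewovitivi, noddewodmasotubji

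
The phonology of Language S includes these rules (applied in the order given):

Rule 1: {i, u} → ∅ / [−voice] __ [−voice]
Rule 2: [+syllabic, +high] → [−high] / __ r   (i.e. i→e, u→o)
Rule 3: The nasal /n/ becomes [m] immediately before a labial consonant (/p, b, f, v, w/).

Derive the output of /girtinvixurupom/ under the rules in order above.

Rule 1 (high vowel syncope): no segment meets the environment; /girtinvixurupom/ is unchanged.
Rule 2 (pre-rhotic lowering): /i/ is a high vowel immediately before /r/, so it lowers to [e]. /u/ is a high vowel immediately before /r/, so it lowers to [o]. /girtinvixurupom/ → gertinvixorupom.
Rule 3 (nasal place assimilation): /n/ precedes the labial consonant /v/, so it assimilates in place to [m]. /gertinvixorupom/ → gertimvixorupom.

gertimvixorupom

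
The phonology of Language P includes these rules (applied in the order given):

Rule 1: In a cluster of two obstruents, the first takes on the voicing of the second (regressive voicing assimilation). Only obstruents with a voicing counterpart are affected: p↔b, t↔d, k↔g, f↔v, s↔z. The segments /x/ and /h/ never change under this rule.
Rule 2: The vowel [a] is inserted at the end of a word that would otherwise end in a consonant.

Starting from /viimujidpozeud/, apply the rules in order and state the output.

Rule 1 (regressive voicing assimilation): /d/ precedes the voiceless obstruent /p/, so it devoices to [t] by assimilation. /viimujidpozeud/ → viimujitpozeud.
Rule 2 (final a-epenthesis): the form ends in the consonant /d/, so [a] is inserted word-finally. /viimujitpozeud/ → viimujitpozeuda.

viimujitpozeuda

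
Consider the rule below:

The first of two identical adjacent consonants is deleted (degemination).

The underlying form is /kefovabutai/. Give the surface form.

kefovabutai

No segment of /kefovabutai/ meets the structural description of the rule, so the form surfaces unchanged.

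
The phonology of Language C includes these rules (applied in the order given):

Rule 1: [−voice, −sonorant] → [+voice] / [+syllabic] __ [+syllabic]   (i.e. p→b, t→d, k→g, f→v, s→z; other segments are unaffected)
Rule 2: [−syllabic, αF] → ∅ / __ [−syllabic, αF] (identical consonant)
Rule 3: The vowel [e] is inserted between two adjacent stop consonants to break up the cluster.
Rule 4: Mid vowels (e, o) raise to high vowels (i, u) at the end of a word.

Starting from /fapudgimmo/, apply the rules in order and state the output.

fabudegimu

Rule 1 (intervocalic voicing): /p/ is a voiceless obstruent between vowels /a/ and /u/, so it voices to [b]. /fapudgimmo/ → fabudgimmo.
Rule 2 (degemination): /mm/ is a geminate; the first /m/ deletes. /fabudgimmo/ → fabudgimo.
Rule 3 (stop-cluster e-epenthesis): /d/ and /g/ form a stop–stop cluster, so [e] is inserted between them. /fabudgimo/ → fabudegimo.
Rule 4 (final vowel raising): /o/ is a mid vowel in word-final position, so it raises to [u]. /fabudegimo/ → fabudegimu.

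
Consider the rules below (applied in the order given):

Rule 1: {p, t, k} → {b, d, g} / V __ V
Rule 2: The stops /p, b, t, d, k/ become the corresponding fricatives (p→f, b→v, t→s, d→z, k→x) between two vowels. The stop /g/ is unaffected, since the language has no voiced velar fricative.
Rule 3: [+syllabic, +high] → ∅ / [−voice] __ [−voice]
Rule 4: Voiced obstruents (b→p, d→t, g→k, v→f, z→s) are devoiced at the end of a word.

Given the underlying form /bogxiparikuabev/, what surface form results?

Rule 1 (intervocalic voicing): /p/ is a voiceless stop between vowels /i/ and /a/, so it voices to [b]. /k/ is a voiceless stop between vowels /i/ and /u/, so it voices to [g]. /bogxiparikuabev/ → bogxibariguabev.
Rule 2 (intervocalic spirantization): /b/ is a stop between vowels /i/ and /a/, so it spirantizes to the fricative [v]. /b/ is a stop between vowels /a/ and /e/, so it spirantizes to the fricative [v]. /bogxibariguabev/ → bogxivariguavev.
Rule 3 (high vowel syncope): no segment meets the environment; /bogxivariguavev/ is unchanged.
Rule 4 (final devoicing): /v/ is a voiced obstruent in word-final position, so it devoices to [f]. /bogxivariguavev/ → bogxivariguavef.

bogxivariguavef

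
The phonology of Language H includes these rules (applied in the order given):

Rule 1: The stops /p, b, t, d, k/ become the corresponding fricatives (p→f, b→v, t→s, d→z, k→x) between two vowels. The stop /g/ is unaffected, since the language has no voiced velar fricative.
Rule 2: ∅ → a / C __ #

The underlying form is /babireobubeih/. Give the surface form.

Rule 1 (intervocalic spirantization): /b/ is a stop between vowels /a/ and /i/, so it spirantizes to the fricative [v]. /b/ is a stop between vowels /o/ and /u/, so it spirantizes to the fricative [v]. /b/ is a stop between vowels /u/ and /e/, so it spirantizes to the fricative [v]. /babireobubeih/ → bavireovuveih.
Rule 2 (final a-epenthesis): the form ends in the consonant /h/, so [a] is inserted word-finally. /bavireovuveih/ → bavireovuveiha.

bavireovuveiha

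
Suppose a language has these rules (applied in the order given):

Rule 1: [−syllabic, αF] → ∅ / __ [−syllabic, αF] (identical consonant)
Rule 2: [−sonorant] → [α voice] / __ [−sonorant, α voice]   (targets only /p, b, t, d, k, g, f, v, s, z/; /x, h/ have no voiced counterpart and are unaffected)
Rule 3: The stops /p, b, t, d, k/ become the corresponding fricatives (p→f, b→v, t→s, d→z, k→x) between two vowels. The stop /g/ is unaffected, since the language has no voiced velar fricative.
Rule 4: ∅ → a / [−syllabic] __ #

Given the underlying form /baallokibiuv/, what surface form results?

baaloxiviuva

Rule 1 (degemination): /ll/ is a geminate; the first /l/ deletes. /baallokibiuv/ → baalokibiuv.
Rule 2 (regressive voicing assimilation): no segment meets the environment; /baalokibiuv/ is unchanged.
Rule 3 (intervocalic spirantization): /k/ is a stop between vowels /o/ and /i/, so it spirantizes to the fricative [x]. /b/ is a stop between vowels /i/ and /i/, so it spirantizes to the fricative [v]. /baalokibiuv/ → baaloxiviuv.
Rule 4 (final a-epenthesis): the form ends in the consonant /v/, so [a] is inserted word-finally. /baaloxiviuv/ → baaloxiviuva.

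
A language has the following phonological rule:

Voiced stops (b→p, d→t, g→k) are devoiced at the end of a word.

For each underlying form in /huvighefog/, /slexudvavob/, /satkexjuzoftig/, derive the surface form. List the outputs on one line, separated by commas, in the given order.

/huvighefog/: /g/ is a voiced stop in word-final position, so it devoices to [k]. → [huvighefok].
/slexudvavob/: /b/ is a voiced stop in word-final position, so it devoices to [p]. → [slexudvavop].
/satkexjuzoftig/: /g/ is a voiced stop in word-final position, so it devoices to [k]. → [satkexjuzoftik].

huvighefok, slexudvavop, satkexjuzoftik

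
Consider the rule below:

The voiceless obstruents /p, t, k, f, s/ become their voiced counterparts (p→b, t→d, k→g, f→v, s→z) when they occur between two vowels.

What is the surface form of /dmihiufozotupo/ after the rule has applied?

/f/ is a voiceless obstruent between vowels /u/ and /o/, so it voices to [v].
/t/ is a voiceless obstruent between vowels /o/ and /u/, so it voices to [d].
/p/ is a voiceless obstruent between vowels /u/ and /o/, so it voices to [b].
Surface form: [dmihiuvozodubo].

dmihiuvozodubo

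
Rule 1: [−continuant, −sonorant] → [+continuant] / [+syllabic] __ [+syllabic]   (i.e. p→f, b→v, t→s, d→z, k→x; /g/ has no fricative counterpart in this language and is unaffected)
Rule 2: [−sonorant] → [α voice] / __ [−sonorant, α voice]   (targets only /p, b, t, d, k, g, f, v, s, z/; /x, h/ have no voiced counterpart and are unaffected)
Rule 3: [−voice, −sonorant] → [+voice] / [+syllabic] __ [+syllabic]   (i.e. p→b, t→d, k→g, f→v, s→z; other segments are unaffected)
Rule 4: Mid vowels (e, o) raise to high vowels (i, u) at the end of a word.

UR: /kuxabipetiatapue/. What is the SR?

Rule 1 (intervocalic spirantization): /b/ is a stop between vowels /a/ and /i/, so it spirantizes to the fricative [v]. /p/ is a stop between vowels /i/ and /e/, so it spirantizes to the fricative [f]. /t/ is a stop between vowels /e/ and /i/, so it spirantizes to the fricative [s]. /t/ is a stop between vowels /a/ and /a/, so it spirantizes to the fricative [s]. /p/ is a stop between vowels /a/ and /u/, so it spirantizes to the fricative [f]. /kuxabipetiatapue/ → kuxavifesiasafue.
Rule 2 (regressive voicing assimilation): no segment meets the environment; /kuxavifesiasafue/ is unchanged.
Rule 3 (intervocalic voicing): /f/ is a voiceless obstruent between vowels /i/ and /e/, so it voices to [v]. /s/ is a voiceless obstruent between vowels /e/ and /i/, so it voices to [z]. /s/ is a voiceless obstruent between vowels /a/ and /a/, so it voices to [z]. /f/ is a voiceless obstruent between vowels /a/ and /u/, so it voices to [v]. /kuxavifesiasafue/ → kuxaviveziazavue.
Rule 4 (final vowel raising): /e/ is a mid vowel in word-final position, so it raises to [i]. /kuxaviveziazavue/ → kuxaviveziazavui.

kuxaviveziazavui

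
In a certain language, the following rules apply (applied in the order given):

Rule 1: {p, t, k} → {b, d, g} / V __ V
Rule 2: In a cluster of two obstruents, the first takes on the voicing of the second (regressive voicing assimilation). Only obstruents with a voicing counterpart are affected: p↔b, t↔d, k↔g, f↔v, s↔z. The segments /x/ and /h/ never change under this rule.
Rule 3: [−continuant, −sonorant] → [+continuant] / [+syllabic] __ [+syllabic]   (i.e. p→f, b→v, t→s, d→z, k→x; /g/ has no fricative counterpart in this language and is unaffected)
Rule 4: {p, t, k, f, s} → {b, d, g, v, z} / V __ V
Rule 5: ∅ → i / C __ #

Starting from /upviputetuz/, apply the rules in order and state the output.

ubvivuzezuzi

Rule 1 (intervocalic voicing): /p/ is a voiceless stop between vowels /i/ and /u/, so it voices to [b]. /t/ is a voiceless stop between vowels /u/ and /e/, so it voices to [d]. /t/ is a voiceless stop between vowels /e/ and /u/, so it voices to [d]. /upviputetuz/ → upvibudeduz.
Rule 2 (regressive voicing assimilation): /p/ precedes the voiced obstruent /v/, so it voices to [b] by assimilation. /upvibudeduz/ → ubvibudeduz.
Rule 3 (intervocalic spirantization): /b/ is a stop between vowels /i/ and /u/, so it spirantizes to the fricative [v]. /d/ is a stop between vowels /u/ and /e/, so it spirantizes to the fricative [z]. /d/ is a stop between vowels /e/ and /u/, so it spirantizes to the fricative [z]. /ubvibudeduz/ → ubvivuzezuz.
Rule 4 (intervocalic voicing): no segment meets the environment; /ubvivuzezuz/ is unchanged.
Rule 5 (final i-epenthesis): the form ends in the consonant /z/, so [i] is inserted word-finally. /ubvivuzezuz/ → ubvivuzezuzi.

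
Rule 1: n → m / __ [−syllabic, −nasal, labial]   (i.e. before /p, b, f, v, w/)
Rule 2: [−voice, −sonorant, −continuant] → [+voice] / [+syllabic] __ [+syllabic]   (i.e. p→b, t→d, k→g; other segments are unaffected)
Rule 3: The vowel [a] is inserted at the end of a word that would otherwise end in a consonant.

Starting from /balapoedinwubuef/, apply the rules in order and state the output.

Rule 1 (nasal place assimilation): /n/ precedes the labial consonant /w/, so it assimilates in place to [m]. /balapoedinwubuef/ → balapoedimwubuef.
Rule 2 (intervocalic voicing): /p/ is a voiceless stop between vowels /a/ and /o/, so it voices to [b]. /balapoedimwubuef/ → balaboedimwubuef.
Rule 3 (final a-epenthesis): the form ends in the consonant /f/, so [a] is inserted word-finally. /balaboedimwubuef/ → balaboedimwubuefa.

balaboedimwubuefa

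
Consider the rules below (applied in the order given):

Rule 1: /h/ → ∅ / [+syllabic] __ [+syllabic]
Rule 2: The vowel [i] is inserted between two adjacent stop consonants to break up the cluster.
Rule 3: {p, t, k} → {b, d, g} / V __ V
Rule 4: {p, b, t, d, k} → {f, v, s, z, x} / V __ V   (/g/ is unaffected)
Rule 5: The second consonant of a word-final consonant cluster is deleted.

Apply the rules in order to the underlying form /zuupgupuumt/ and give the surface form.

Rule 1 (intervocalic h-deletion): no segment meets the environment; /zuupgupuumt/ is unchanged.
Rule 2 (stop-cluster i-epenthesis): /p/ and /g/ form a stop–stop cluster, so [i] is inserted between them. /zuupgupuumt/ → zuupigupuumt.
Rule 3 (intervocalic voicing): /p/ is a voiceless stop between vowels /u/ and /i/, so it voices to [b]. /p/ is a voiceless stop between vowels /u/ and /u/, so it voices to [b]. /zuupigupuumt/ → zuubigubuumt.
Rule 4 (intervocalic spirantization): /b/ is a stop between vowels /u/ and /i/, so it spirantizes to the fricative [v]. /b/ is a stop between vowels /u/ and /u/, so it spirantizes to the fricative [v]. /zuubigubuumt/ → zuuviguvuumt.
Rule 5 (final cluster simplification): /t/ is the second consonant of a word-final cluster /mt/, so it deletes. /zuuviguvuumt/ → zuuviguvuum.

zuuviguvuum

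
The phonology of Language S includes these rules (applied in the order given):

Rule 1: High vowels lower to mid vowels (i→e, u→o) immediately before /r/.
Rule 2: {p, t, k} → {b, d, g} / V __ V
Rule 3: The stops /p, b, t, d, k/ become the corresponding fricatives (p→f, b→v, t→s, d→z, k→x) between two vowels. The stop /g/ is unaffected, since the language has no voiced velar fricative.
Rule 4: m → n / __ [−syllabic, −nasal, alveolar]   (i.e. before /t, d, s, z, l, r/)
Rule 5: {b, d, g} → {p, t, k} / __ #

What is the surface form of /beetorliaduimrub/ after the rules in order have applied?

beezorliazuinrup

Rule 1 (pre-rhotic lowering): no segment meets the environment; /beetorliaduimrub/ is unchanged.
Rule 2 (intervocalic voicing): /t/ is a voiceless stop between vowels /e/ and /o/, so it voices to [d]. /beetorliaduimrub/ → beedorliaduimrub.
Rule 3 (intervocalic spirantization): /d/ is a stop between vowels /e/ and /o/, so it spirantizes to the fricative [z]. /d/ is a stop between vowels /a/ and /u/, so it spirantizes to the fricative [z]. /beedorliaduimrub/ → beezorliazuimrub.
Rule 4 (nasal place assimilation): /m/ precedes the alveolar consonant /r/, so it assimilates in place to [n]. /beezorliazuimrub/ → beezorliazuinrub.
Rule 5 (final devoicing): /b/ is a voiced stop in word-final position, so it devoices to [p]. /beezorliazuinrub/ → beezorliazuinrup.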